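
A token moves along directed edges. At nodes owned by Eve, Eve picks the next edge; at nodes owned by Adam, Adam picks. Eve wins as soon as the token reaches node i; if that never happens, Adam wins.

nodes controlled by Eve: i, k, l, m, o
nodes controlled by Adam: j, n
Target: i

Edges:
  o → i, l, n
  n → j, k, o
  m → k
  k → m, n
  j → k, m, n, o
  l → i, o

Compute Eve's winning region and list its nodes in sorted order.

A0 = {i}
A1: add {l, o} — l (Eve) has l→i; o (Eve) has o→i.
A2 = A1; e.g. j (Adam) can still go to k. Fixed point.
Eve's winning region = {i, l, o}.

i, l, o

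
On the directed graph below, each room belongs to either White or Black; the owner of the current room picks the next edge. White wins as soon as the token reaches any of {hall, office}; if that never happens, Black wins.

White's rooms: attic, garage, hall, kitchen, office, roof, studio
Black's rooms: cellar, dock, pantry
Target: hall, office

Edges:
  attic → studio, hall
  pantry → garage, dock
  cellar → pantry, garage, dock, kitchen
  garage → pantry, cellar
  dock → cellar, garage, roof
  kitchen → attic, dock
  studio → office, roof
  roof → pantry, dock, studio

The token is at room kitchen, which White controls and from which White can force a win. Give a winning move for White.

A0 = {hall, office}
A1: add {attic, studio} — attic (White) has attic→hall; studio (White) has studio→office.
A2: add {kitchen, roof} — kitchen (White) has kitchen→attic; roof (White) has roof→studio.
A3 = A2; e.g. pantry (Black) can still go to garage. Fixed point.
From kitchen, successor attic is in the attractor (rank 1); the other successor dock is not.

attic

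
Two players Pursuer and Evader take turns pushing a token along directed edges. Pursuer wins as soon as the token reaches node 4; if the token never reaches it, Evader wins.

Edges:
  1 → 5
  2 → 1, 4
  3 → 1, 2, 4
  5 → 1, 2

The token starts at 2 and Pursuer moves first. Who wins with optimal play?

Pursuer

Track states (vertex, player-to-move).
A0 = {(4,Pursuer), (4,Evader)}
A1: add {(2,Pursuer), (3,Pursuer)}.
(2,Pursuer) ∈ A1 ⇒ Pursuer forces the target.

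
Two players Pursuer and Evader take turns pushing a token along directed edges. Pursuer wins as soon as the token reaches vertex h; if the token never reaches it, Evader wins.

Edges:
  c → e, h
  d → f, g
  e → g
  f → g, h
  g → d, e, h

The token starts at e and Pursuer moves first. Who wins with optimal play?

Track states (vertex, player-to-move).
A0 = {(h,Pursuer), (h,Evader)}
A1: add {(c,Pursuer), (f,Pursuer), (g,Pursuer)}.
A2: add {(d,Evader), (e,Evader), (f,Evader)}.
A3: add {(d,Pursuer)}.
A4 = A3; e.g. (c,Evader) stays out. (e,Pursuer) never enters ⇒ Evader avoids the target.

Evader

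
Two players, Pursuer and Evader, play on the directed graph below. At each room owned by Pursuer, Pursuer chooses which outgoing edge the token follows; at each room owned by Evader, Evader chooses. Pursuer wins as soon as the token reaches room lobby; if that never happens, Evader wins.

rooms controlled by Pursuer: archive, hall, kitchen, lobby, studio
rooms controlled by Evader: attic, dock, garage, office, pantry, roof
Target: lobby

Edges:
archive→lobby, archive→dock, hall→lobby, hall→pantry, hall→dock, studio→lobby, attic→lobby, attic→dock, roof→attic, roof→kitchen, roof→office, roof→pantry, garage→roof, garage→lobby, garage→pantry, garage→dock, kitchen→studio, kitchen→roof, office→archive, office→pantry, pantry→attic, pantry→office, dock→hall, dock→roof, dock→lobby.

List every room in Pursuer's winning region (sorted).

archive, hall, kitchen, lobby, studio

A0 = {lobby}
A1: add {archive, hall, studio} — archive (Pursuer) has archive→lobby; hall (Pursuer) has hall→lobby; studio (Pursuer) has studio→lobby.
A2: add {kitchen} — kitchen (Pursuer) has kitchen→studio.
A3 = A2; e.g. attic (Evader) can still go to dock. Fixed point.
Pursuer's winning region = {archive, hall, kitchen, lobby, studio}.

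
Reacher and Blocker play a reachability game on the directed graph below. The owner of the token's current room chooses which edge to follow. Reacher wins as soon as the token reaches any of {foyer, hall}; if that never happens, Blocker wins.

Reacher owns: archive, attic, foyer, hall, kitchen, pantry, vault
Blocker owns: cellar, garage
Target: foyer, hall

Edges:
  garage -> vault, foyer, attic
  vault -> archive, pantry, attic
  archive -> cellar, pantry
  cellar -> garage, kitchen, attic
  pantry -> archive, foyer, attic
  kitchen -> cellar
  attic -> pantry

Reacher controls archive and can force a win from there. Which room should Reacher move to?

A0 = {foyer, hall}
A1: add {pantry} — pantry (Reacher) has pantry→foyer.
A2: add {archive, attic, vault} — vault (Reacher) has vault→pantry; archive (Reacher) has archive→pantry; attic (Reacher) has attic→pantry.
A3: add {garage} — garage (Blocker): all of {vault, foyer, attic} already in.
A4 = A3; e.g. cellar (Blocker) can still go to kitchen. Fixed point.
From archive, successor pantry is in the attractor (rank 1); the other successor cellar is not.

pantry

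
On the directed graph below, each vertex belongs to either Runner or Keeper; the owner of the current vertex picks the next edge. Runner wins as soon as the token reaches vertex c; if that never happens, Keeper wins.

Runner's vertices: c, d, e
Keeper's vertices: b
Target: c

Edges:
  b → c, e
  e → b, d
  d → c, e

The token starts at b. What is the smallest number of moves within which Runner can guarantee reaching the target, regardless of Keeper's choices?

3

A0 = {c}
A1: add {d} — d (Runner) has d→c.
A2: add {e} — e (Runner) has e→d.
A3: add {b} — b (Keeper): all of {c, e} already in.
A3 = all vertices. Fixed point.
b enters the attractor at level 3, so Runner can force the target in 3 moves from there.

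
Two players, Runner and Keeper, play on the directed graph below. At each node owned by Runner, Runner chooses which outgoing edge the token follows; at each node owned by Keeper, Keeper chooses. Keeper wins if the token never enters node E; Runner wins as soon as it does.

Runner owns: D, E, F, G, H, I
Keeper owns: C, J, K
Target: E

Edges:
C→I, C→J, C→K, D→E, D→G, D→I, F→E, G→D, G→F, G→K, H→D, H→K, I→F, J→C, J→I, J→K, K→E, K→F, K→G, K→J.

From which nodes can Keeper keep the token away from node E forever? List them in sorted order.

C, J, K

A0 = {E}
A1: add {D, F} — D (Runner) has D→E; F (Runner) has F→E.
A2: add {G, H, I} — G (Runner) has G→D; H (Runner) has H→D; I (Runner) has I→F.
A3 = A2; e.g. C (Keeper) can still go to J. Fixed point.
Runner's attractor = {D, E, F, G, H, I}; Keeper avoids the target exactly from the complement.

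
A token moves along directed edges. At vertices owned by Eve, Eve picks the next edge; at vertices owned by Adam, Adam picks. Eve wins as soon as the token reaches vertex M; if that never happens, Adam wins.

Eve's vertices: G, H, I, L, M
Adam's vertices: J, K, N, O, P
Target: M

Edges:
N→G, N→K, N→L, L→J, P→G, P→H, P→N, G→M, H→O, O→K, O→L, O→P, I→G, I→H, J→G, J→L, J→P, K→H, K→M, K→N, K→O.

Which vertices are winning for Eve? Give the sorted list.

A0 = {M}
A1: add {G} — G (Eve) has G→M.
A2: add {I} — I (Eve) has I→G.
A3 = A2; e.g. H (Eve) has no edge into A2. Fixed point.
Eve's winning region = {G, I, M}.

G, I, M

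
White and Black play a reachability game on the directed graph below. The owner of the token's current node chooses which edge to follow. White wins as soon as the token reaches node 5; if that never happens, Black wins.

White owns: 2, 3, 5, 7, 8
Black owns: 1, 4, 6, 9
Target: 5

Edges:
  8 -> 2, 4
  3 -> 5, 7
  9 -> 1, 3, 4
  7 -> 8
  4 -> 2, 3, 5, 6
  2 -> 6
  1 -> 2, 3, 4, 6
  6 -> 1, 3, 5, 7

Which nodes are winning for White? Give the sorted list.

A0 = {5}
A1: add {3} — 3 (White) has 3→5.
A2 = A1; e.g. 1 (Black) can still go to 2. Fixed point.
White's winning region = {3, 5}.

3, 5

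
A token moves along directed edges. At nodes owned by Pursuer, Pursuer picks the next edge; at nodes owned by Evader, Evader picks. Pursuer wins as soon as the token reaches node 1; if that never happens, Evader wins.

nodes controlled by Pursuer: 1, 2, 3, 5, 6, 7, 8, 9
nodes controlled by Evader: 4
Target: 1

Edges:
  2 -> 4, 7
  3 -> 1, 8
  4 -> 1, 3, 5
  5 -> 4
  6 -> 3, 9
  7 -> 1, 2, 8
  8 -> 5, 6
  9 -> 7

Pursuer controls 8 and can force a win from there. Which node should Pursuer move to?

A0 = {1}
A1: add {3, 7} — 3 (Pursuer) has 3→1; 7 (Pursuer) has 7→1.
A2: add {2, 6, 9} — 2 (Pursuer) has 2→7; 6 (Pursuer) has 6→3; 9 (Pursuer) has 9→7.
A3: add {8} — 8 (Pursuer) has 8→6.
A4 = A3; e.g. 4 (Evader) can still go to 5. Fixed point.
From 8, successor 6 is in the attractor (rank 2); the other successor 5 is not.

6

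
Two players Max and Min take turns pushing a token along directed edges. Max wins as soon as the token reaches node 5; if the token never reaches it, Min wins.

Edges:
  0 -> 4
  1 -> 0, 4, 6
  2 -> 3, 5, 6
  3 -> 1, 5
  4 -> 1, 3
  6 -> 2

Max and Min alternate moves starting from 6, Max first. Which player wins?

Track states (vertex, player-to-move).
A0 = {(5,Max), (5,Min)}
A1: add {(2,Max), (3,Max)}.
A2: add {(6,Min)}.
A3: add {(1,Max)}.
A4: add {(3,Min), (4,Min)}.
A5: add {(0,Max), (4,Max)}.
A6: add {(0,Min)}.
A7 = A6; e.g. (1,Min) stays out. (6,Max) never enters ⇒ Min avoids the target.

Min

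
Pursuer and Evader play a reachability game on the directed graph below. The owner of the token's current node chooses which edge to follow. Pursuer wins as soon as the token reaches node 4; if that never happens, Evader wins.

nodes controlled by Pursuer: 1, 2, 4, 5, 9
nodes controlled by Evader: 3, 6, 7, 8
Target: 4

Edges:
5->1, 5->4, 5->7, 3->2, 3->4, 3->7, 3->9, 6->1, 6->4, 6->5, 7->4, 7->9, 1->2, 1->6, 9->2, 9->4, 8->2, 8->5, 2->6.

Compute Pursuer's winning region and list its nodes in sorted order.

4, 5, 7, 9

A0 = {4}
A1: add {5, 9} — 5 (Pursuer) has 5→4; 9 (Pursuer) has 9→4.
A2: add {7} — 7 (Evader): all of {4, 9} already in.
A3 = A2; e.g. 1 (Pursuer) has no edge into A2. Fixed point.
Pursuer's winning region = {4, 5, 7, 9}.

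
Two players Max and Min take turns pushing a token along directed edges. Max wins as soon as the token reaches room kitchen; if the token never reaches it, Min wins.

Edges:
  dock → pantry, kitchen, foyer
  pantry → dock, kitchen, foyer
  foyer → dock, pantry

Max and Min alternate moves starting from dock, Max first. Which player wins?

Max

Track states (vertex, player-to-move).
A0 = {(kitchen,Max), (kitchen,Min)}
A1: add {(dock,Max), (pantry,Max)}.
(dock,Max) ∈ A1 ⇒ Max forces the target.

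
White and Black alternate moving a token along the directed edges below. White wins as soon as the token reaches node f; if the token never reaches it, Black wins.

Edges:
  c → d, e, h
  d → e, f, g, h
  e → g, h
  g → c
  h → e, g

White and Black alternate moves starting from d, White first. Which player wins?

White

Track states (vertex, player-to-move).
A0 = {(f,White), (f,Black)}
A1: add {(d,White)}.
(d,White) ∈ A1 ⇒ White forces the target.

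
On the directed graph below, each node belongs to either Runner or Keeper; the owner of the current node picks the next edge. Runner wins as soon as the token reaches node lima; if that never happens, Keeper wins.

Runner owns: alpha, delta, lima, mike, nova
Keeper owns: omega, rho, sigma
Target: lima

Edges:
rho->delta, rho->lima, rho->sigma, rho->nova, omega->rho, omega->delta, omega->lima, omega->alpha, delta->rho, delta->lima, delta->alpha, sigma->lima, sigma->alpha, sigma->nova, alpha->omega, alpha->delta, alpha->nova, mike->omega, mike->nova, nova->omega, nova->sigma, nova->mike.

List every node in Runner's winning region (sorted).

alpha, delta, lima

A0 = {lima}
A1: add {delta} — delta (Runner) has delta→lima.
A2: add {alpha} — alpha (Runner) has alpha→delta.
A3 = A2; e.g. rho (Keeper) can still go to sigma. Fixed point.
Runner's winning region = {alpha, delta, lima}.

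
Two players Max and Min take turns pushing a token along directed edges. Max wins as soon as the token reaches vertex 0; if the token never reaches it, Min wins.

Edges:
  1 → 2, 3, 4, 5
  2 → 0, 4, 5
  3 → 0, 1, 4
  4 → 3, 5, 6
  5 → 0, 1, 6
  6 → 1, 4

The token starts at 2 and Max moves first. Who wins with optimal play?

Track states (vertex, player-to-move).
A0 = {(0,Max), (0,Min)}
A1: add {(2,Max), (3,Max), (5,Max)}.
(2,Max) ∈ A1 ⇒ Max forces the target.

Max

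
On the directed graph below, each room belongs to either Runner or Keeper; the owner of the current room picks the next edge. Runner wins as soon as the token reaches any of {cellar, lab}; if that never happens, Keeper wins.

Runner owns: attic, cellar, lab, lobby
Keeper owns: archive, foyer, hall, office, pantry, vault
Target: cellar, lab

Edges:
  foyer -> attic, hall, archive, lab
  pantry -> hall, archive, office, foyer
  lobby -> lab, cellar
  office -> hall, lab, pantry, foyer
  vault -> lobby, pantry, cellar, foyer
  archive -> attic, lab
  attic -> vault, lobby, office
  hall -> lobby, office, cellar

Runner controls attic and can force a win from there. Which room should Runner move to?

A0 = {cellar, lab}
A1: add {lobby} — lobby (Runner) has lobby→lab.
A2: add {attic} — attic (Runner) has attic→lobby.
A3: add {archive} — archive (Keeper): all of {attic, lab} already in.
A4 = A3; e.g. hall (Keeper) can still go to office. Fixed point.
From attic, successor lobby is in the attractor (rank 1); the other successors office, vault are not.

lobby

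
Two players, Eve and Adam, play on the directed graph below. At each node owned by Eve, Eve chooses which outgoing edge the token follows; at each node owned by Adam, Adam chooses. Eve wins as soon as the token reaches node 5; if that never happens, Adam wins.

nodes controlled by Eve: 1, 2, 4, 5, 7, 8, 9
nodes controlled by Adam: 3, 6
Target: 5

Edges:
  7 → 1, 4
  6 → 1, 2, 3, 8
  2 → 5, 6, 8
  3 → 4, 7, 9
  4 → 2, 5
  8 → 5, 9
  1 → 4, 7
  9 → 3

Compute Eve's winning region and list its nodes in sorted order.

1, 2, 4, 5, 7, 8

A0 = {5}
A1: add {2, 4, 8} — 2 (Eve) has 2→5; 4 (Eve) has 4→5; 8 (Eve) has 8→5.
A2: add {1, 7} — 1 (Eve) has 1→4; 7 (Eve) has 7→4.
A3 = A2; e.g. 3 (Adam) can still go to 9. Fixed point.
Eve's winning region = {1, 2, 4, 5, 7, 8}.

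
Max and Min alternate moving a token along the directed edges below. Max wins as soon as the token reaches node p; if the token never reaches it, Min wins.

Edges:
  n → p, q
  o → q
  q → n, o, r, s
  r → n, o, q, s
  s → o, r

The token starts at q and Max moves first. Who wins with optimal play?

Track states (vertex, player-to-move).
A0 = {(p,Max), (p,Min)}
A1: add {(n,Max)}.
A2 = A1; e.g. (n,Min) stays out. (q,Max) never enters ⇒ Min avoids the target.

Min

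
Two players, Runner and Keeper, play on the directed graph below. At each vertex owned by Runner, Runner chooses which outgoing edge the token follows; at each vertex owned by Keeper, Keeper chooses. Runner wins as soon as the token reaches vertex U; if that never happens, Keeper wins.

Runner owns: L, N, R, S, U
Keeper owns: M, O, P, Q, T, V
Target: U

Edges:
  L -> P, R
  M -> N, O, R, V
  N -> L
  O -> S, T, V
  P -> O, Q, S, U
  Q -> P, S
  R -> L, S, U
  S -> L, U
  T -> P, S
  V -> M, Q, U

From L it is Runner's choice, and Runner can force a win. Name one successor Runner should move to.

R

A0 = {U}
A1: add {R, S} — R (Runner) has R→U; S (Runner) has S→U.
A2: add {L} — L (Runner) has L→R.
A3: add {N} — N (Runner) has N→L.
A4 = A3; e.g. M (Keeper) can still go to O. Fixed point.
From L, successor R is in the attractor (rank 1); the other successor P is not.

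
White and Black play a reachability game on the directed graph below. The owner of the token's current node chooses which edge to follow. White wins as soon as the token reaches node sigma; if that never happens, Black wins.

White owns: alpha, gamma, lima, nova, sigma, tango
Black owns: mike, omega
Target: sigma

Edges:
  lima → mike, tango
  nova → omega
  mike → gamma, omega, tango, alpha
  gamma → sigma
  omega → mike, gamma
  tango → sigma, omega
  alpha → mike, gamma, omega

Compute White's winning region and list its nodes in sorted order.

alpha, gamma, lima, sigma, tango

A0 = {sigma}
A1: add {gamma, tango} — gamma (White) has gamma→sigma; tango (White) has tango→sigma.
A2: add {alpha, lima} — lima (White) has lima→tango; alpha (White) has alpha→gamma.
A3 = A2; e.g. nova (White) has no edge into A2. Fixed point.
White's winning region = {alpha, gamma, lima, sigma, tango}.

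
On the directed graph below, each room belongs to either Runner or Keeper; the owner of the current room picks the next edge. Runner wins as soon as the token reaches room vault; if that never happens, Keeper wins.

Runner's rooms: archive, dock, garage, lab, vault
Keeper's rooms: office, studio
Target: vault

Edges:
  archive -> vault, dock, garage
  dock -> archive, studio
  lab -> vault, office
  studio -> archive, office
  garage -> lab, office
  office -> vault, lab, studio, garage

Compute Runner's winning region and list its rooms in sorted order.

archive, dock, garage, lab, vault

A0 = {vault}
A1: add {archive, lab} — archive (Runner) has archive→vault; lab (Runner) has lab→vault.
A2: add {dock, garage} — dock (Runner) has dock→archive; garage (Runner) has garage→lab.
A3 = A2; e.g. studio (Keeper) can still go to office. Fixed point.
Runner's winning region = {archive, dock, garage, lab, vault}.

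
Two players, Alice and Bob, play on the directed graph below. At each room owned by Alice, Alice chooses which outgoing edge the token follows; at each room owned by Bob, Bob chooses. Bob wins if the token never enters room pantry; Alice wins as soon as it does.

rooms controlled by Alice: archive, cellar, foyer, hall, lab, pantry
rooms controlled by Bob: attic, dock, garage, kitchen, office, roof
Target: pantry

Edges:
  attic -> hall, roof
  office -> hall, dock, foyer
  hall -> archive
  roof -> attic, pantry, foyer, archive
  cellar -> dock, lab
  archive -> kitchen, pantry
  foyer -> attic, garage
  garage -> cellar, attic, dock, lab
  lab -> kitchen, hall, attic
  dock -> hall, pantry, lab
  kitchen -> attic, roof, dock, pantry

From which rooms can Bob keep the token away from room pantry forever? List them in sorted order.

A0 = {pantry}
A1: add {archive} — archive (Alice) has archive→pantry.
A2: add {hall} — hall (Alice) has hall→archive.
A3: add {lab} — lab (Alice) has lab→hall.
A4: add {cellar, dock} — cellar (Alice) has cellar→lab; dock (Bob): all of {hall, pantry, lab} already in.
A5 = A4; e.g. kitchen (Bob) can still go to attic. Fixed point.
Alice's attractor = {archive, cellar, dock, hall, lab, pantry}; Bob avoids the target exactly from the complement.

attic, foyer, garage, kitchen, office, roof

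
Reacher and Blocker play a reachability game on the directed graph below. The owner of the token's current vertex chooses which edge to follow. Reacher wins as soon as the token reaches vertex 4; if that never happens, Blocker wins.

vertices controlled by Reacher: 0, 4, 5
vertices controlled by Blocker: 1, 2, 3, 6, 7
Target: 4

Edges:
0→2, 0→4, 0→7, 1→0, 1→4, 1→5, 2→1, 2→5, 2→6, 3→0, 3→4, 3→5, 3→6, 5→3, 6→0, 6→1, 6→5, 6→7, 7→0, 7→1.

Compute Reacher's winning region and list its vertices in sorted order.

A0 = {4}
A1: add {0} — 0 (Reacher) has 0→4.
A2 = A1; e.g. 1 (Blocker) can still go to 5. Fixed point.
Reacher's winning region = {0, 4}.

0, 4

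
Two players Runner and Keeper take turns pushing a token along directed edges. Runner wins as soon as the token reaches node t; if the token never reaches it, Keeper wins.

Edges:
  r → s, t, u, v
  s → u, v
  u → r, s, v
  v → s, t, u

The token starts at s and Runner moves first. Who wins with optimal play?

Keeper

Track states (vertex, player-to-move).
A0 = {(t,Runner), (t,Keeper)}
A1: add {(r,Runner), (v,Runner)}.
A2 = A1; e.g. (r,Keeper) stays out. (s,Runner) never enters ⇒ Keeper avoids the target.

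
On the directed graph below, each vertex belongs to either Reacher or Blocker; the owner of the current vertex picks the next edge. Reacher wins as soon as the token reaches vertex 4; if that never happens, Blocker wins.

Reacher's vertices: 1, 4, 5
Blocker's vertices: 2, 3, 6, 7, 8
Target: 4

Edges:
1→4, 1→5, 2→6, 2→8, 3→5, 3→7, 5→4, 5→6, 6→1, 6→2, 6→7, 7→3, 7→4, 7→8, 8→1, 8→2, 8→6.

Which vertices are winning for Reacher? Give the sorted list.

A0 = {4}
A1: add {1, 5} — 1 (Reacher) has 1→4; 5 (Reacher) has 5→4.
A2 = A1; e.g. 2 (Blocker) can still go to 6. Fixed point.
Reacher's winning region = {1, 4, 5}.

1, 4, 5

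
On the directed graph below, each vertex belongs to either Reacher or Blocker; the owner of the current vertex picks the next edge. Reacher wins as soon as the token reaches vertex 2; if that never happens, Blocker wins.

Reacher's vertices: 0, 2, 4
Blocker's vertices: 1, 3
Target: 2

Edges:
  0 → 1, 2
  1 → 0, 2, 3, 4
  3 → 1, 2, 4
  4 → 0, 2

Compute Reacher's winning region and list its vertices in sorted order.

A0 = {2}
A1: add {0, 4} — 0 (Reacher) has 0→2; 4 (Reacher) has 4→2.
A2 = A1; e.g. 1 (Blocker) can still go to 3. Fixed point.
Reacher's winning region = {0, 2, 4}.

0, 2, 4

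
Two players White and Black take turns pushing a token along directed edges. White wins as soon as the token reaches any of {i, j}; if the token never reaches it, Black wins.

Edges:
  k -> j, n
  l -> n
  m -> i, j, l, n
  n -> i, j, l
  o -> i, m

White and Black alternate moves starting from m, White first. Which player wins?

White

Track states (vertex, player-to-move).
A0 = {(i,White), (i,Black), (j,White), (j,Black)}
A1: add {(k,White), (m,White), (n,White), (o,White)}.
(m,White) ∈ A1 ⇒ White forces the target.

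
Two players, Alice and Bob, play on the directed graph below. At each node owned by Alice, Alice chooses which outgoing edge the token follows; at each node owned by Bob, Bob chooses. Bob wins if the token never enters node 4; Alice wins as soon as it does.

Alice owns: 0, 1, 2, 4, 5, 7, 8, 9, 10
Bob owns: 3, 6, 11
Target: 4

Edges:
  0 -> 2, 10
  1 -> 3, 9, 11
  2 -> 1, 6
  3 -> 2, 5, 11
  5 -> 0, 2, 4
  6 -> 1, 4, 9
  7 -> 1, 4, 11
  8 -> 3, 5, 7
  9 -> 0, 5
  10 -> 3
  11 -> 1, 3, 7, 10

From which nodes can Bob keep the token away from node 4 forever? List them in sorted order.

A0 = {4}
A1: add {5, 7} — 5 (Alice) has 5→4; 7 (Alice) has 7→4.
A2: add {8, 9} — 8 (Alice) has 8→5; 9 (Alice) has 9→5.
A3: add {1} — 1 (Alice) has 1→9.
A4: add {2, 6} — 2 (Alice) has 2→1; 6 (Bob): all of {1, 4, 9} already in.
A5: add {0} — 0 (Alice) has 0→2.
A6 = A5; e.g. 3 (Bob) can still go to 11. Fixed point.
Alice's attractor = {0, 1, 2, 4, 5, 6, 7, 8, 9}; Bob avoids the target exactly from the complement.

3, 10, 11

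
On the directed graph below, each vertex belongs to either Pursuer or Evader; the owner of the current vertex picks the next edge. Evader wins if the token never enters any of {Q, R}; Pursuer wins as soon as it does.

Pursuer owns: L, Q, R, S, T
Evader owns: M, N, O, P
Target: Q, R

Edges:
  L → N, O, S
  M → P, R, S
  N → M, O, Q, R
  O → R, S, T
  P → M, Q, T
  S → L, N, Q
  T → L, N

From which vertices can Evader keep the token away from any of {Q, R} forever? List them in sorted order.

A0 = {Q, R}
A1: add {S} — S (Pursuer) has S→Q.
A2: add {L} — L (Pursuer) has L→S.
A3: add {T} — T (Pursuer) has T→L.
A4: add {O} — O (Evader): all of {R, S, T} already in.
A5 = A4; e.g. M (Evader) can still go to P. Fixed point.
Pursuer's attractor = {L, O, Q, R, S, T}; Evader avoids the target exactly from the complement.

M, N, P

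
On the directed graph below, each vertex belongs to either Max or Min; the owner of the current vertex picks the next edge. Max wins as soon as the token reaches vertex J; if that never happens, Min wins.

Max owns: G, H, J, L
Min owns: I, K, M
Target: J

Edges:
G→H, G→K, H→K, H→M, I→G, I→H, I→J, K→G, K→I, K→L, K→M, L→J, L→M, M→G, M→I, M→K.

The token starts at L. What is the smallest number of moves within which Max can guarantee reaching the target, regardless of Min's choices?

A0 = {J}
A1: add {L} — L (Max) has L→J.
A2 = A1; e.g. G (Max) has no edge into A1. Fixed point.
L enters the attractor at level 1, so Max can force the target in 1 move from there.

1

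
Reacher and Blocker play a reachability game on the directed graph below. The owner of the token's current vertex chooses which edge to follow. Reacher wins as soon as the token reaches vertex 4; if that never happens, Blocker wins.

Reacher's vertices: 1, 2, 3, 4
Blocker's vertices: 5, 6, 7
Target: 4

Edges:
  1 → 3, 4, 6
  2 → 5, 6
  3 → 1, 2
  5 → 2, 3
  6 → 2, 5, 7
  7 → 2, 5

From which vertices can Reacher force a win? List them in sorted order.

1, 3, 4

A0 = {4}
A1: add {1} — 1 (Reacher) has 1→4.
A2: add {3} — 3 (Reacher) has 3→1.
A3 = A2; e.g. 2 (Reacher) has no edge into A2. Fixed point.
Reacher's winning region = {1, 3, 4}.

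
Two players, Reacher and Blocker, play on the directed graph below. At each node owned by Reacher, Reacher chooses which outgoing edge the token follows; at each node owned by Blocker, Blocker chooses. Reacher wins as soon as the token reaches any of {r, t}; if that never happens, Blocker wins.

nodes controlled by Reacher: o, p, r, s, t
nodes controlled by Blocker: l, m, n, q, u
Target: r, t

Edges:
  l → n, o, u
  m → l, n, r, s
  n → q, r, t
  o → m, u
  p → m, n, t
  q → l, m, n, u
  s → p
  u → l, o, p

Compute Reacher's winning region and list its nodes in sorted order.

A0 = {r, t}
A1: add {p} — p (Reacher) has p→t.
A2: add {s} — s (Reacher) has s→p.
A3 = A2; e.g. l (Blocker) can still go to n. Fixed point.
Reacher's winning region = {p, r, s, t}.

p, r, s, t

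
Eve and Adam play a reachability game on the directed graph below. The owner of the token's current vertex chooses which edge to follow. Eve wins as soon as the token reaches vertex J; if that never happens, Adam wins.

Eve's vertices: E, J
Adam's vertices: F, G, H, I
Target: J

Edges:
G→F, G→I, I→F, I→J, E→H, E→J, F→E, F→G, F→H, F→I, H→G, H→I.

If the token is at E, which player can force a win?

Eve

A0 = {J}
A1: add {E} — E (Eve) has E→J.
A2 = A1; e.g. F (Adam) can still go to G. Fixed point.
E ∈ A1, so Eve can force the target.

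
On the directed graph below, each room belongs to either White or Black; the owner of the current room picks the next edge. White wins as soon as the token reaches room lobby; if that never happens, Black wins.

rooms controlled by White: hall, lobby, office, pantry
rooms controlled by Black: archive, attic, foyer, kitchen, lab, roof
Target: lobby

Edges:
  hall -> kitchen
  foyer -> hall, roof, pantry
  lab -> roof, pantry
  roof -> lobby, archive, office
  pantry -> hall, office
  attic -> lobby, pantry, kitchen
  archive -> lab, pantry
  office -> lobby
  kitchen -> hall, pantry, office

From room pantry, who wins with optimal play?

White

A0 = {lobby}
A1: add {office} — office (White) has office→lobby.
A2: add {pantry} — pantry (White) has pantry→office.
A3 = A2; e.g. hall (White) has no edge into A2. Fixed point.
pantry ∈ A2, so White can force the target.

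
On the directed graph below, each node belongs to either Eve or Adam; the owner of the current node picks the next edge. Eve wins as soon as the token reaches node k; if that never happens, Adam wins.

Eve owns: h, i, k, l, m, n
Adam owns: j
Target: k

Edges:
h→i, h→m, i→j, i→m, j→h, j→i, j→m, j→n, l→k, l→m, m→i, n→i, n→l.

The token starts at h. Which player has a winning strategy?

Adam

A0 = {k}
A1: add {l} — l (Eve) has l→k.
A2: add {n} — n (Eve) has n→l.
A3 = A2; e.g. h (Eve) has no edge into A2. Fixed point.
h never enters the attractor, so Adam can avoid the target forever.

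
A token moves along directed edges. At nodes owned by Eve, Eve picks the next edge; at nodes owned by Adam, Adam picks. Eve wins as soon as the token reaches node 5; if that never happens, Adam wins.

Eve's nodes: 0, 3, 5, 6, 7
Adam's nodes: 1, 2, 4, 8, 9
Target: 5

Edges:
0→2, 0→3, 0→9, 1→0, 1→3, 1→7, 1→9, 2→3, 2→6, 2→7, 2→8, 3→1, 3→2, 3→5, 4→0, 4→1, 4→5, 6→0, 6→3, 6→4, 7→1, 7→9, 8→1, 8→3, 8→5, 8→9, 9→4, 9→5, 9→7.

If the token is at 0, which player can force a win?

A0 = {5}
A1: add {3} — 3 (Eve) has 3→5.
A2: add {0, 6} — 0 (Eve) has 0→3; 6 (Eve) has 6→3.
A3 = A2; e.g. 1 (Adam) can still go to 7. Fixed point.
0 ∈ A2, so Eve can force the target.

Eve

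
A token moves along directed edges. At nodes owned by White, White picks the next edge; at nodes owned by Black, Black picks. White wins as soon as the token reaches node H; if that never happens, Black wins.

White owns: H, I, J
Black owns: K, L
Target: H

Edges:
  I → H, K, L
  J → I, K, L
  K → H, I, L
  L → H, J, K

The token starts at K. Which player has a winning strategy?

A0 = {H}
A1: add {I} — I (White) has I→H.
A2: add {J} — J (White) has J→I.
A3 = A2; e.g. K (Black) can still go to L. Fixed point.
K never enters the attractor, so Black can avoid the target forever.

Black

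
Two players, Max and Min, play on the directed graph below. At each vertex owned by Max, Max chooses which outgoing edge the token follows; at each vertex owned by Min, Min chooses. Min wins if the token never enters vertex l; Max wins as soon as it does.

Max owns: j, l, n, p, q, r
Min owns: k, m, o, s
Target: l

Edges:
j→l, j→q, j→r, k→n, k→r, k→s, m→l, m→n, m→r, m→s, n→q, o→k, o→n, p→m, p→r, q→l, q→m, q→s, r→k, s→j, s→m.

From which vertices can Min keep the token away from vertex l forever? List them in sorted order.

A0 = {l}
A1: add {j, q} — j (Max) has j→l; q (Max) has q→l.
A2: add {n} — n (Max) has n→q.
A3 = A2; e.g. k (Min) can still go to r. Fixed point.
Max's attractor = {j, l, n, q}; Min avoids the target exactly from the complement.

k, m, o, p, r, s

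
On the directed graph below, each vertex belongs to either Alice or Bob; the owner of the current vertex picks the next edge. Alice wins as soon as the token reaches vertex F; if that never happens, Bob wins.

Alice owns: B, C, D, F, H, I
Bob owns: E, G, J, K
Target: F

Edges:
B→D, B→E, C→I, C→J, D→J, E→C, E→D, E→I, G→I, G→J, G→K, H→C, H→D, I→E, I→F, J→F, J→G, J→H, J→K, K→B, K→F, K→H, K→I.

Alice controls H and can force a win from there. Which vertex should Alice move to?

A0 = {F}
A1: add {I} — I (Alice) has I→F.
A2: add {C} — C (Alice) has C→I.
A3: add {H} — H (Alice) has H→C.
A4 = A3; e.g. B (Alice) has no edge into A3. Fixed point.
From H, successor C is in the attractor (rank 2); the other successor D is not.

C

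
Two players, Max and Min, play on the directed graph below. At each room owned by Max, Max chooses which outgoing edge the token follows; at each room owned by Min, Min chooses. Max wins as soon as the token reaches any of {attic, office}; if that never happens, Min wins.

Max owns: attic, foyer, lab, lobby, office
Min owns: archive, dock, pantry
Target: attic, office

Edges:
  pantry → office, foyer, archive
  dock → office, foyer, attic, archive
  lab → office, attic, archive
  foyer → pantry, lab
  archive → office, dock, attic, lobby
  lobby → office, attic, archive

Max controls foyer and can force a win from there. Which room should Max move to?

lab

A0 = {attic, office}
A1: add {lab, lobby} — lab (Max) has lab→office; lobby (Max) has lobby→office.
A2: add {foyer} — foyer (Max) has foyer→lab.
A3 = A2; e.g. pantry (Min) can still go to archive. Fixed point.
From foyer, successor lab is in the attractor (rank 1); the other successor pantry is not.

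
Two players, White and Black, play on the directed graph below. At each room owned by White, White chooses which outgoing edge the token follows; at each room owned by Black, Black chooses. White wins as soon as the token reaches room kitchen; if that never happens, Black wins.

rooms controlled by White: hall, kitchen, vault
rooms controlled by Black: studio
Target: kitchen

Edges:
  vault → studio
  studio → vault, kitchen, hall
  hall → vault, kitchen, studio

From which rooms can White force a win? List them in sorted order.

hall, kitchen

A0 = {kitchen}
A1: add {hall} — hall (White) has hall→kitchen.
A2 = A1; e.g. vault (White) has no edge into A1. Fixed point.
White's winning region = {hall, kitchen}.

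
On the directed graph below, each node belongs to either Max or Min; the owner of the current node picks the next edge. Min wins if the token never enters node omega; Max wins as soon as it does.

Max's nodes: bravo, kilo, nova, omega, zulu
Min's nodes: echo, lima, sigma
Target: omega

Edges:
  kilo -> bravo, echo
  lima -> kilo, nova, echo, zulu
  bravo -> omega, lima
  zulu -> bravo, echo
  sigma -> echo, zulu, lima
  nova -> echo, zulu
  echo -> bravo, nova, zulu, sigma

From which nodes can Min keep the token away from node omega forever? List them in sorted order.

echo, lima, sigma

A0 = {omega}
A1: add {bravo} — bravo (Max) has bravo→omega.
A2: add {kilo, zulu} — kilo (Max) has kilo→bravo; zulu (Max) has zulu→bravo.
A3: add {nova} — nova (Max) has nova→zulu.
A4 = A3; e.g. echo (Min) can still go to sigma. Fixed point.
Max's attractor = {bravo, kilo, nova, omega, zulu}; Min avoids the target exactly from the complement.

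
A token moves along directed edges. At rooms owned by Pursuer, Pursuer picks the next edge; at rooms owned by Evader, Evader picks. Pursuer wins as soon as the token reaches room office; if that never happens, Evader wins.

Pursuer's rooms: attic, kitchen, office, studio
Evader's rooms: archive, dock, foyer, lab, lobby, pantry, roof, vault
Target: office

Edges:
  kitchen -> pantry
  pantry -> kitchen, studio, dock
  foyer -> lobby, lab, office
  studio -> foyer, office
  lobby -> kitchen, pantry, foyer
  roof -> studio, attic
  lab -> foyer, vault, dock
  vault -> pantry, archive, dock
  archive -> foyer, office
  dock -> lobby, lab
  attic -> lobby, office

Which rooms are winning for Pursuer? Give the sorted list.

A0 = {office}
A1: add {attic, studio} — studio (Pursuer) has studio→office; attic (Pursuer) has attic→office.
A2: add {roof} — roof (Evader): all of {studio, attic} already in.
A3 = A2; e.g. kitchen (Pursuer) has no edge into A2. Fixed point.
Pursuer's winning region = {attic, office, roof, studio}.

attic, office, roof, studio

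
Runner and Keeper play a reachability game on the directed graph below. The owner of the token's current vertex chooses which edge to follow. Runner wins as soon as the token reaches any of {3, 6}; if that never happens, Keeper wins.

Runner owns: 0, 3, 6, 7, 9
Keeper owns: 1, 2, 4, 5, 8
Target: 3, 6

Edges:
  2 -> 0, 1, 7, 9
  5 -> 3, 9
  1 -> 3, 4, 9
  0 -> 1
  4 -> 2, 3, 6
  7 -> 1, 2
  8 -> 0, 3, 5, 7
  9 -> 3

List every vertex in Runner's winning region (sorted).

3, 5, 6, 9

A0 = {3, 6}
A1: add {9} — 9 (Runner) has 9→3.
A2: add {5} — 5 (Keeper): all of {3, 9} already in.
A3 = A2; e.g. 0 (Runner) has no edge into A2. Fixed point.
Runner's winning region = {3, 5, 6, 9}.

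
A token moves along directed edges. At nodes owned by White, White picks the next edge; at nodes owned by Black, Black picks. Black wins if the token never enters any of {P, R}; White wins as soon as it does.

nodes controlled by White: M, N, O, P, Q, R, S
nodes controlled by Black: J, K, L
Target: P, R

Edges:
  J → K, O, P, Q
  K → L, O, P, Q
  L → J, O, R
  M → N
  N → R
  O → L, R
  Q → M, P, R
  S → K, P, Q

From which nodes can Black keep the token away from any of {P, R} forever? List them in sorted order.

J, K, L

A0 = {P, R}
A1: add {N, O, Q, S} — N (White) has N→R; O (White) has O→R; Q (White) has Q→P; S (White) has S→P.
A2: add {M} — M (White) has M→N.
A3 = A2; e.g. J (Black) can still go to K. Fixed point.
White's attractor = {M, N, O, P, Q, R, S}; Black avoids the target exactly from the complement.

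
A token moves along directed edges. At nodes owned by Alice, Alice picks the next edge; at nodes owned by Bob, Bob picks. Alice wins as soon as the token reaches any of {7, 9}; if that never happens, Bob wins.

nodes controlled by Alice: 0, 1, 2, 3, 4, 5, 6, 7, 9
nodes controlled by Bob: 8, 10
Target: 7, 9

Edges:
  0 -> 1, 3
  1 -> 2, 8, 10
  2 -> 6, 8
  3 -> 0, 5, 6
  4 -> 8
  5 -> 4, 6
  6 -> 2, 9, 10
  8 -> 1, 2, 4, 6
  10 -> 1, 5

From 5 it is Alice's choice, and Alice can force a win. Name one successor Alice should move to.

A0 = {7, 9}
A1: add {6} — 6 (Alice) has 6→9.
A2: add {2, 3, 5} — 2 (Alice) has 2→6; 3 (Alice) has 3→6; 5 (Alice) has 5→6.
A3: add {0, 1} — 0 (Alice) has 0→3; 1 (Alice) has 1→2.
A4: add {10} — 10 (Bob): all of {1, 5} already in.
A5 = A4; e.g. 4 (Alice) has no edge into A4. Fixed point.
From 5, successor 6 is in the attractor (rank 1); the other successor 4 is not.

6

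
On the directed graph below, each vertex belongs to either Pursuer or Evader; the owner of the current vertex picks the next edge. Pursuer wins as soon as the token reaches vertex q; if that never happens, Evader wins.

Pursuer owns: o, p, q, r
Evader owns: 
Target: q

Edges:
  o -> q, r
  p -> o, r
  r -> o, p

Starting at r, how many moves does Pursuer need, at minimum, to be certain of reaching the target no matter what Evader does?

2

A0 = {q}
A1: add {o} — o (Pursuer) has o→q.
A2: add {p, r} — p (Pursuer) has p→o; r (Pursuer) has r→o.
A2 = all vertices. Fixed point.
r enters the attractor at level 2, so Pursuer can force the target in 2 moves from there.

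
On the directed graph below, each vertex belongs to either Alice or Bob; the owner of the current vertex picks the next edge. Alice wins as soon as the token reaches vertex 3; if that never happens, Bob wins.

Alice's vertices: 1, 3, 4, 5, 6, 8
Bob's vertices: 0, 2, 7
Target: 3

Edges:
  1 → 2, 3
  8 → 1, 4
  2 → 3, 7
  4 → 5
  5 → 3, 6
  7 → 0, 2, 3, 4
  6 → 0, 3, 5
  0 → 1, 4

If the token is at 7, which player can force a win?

A0 = {3}
A1: add {1, 5, 6} — 1 (Alice) has 1→3; 5 (Alice) has 5→3; 6 (Alice) has 6→3.
A2: add {4, 8} — 4 (Alice) has 4→5; 8 (Alice) has 8→1.
A3: add {0} — 0 (Bob): all of {1, 4} already in.
A4 = A3; e.g. 2 (Bob) can still go to 7. Fixed point.
7 never enters the attractor, so Bob can avoid the target forever.

Bob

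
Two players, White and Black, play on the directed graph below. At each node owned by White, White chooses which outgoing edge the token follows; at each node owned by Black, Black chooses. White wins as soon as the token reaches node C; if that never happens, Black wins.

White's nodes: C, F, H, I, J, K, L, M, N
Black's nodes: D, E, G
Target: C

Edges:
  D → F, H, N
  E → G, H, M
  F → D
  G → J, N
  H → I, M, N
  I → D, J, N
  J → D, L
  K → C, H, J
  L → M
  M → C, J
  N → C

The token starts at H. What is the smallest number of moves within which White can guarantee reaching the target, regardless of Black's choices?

2

A0 = {C}
A1: add {K, M, N} — K (White) has K→C; M (White) has M→C; N (White) has N→C.
A2: add {H, I, L} — H (White) has H→M; I (White) has I→N; L (White) has L→M.
H enters the attractor at level 2, so White can force the target in 2 moves from there.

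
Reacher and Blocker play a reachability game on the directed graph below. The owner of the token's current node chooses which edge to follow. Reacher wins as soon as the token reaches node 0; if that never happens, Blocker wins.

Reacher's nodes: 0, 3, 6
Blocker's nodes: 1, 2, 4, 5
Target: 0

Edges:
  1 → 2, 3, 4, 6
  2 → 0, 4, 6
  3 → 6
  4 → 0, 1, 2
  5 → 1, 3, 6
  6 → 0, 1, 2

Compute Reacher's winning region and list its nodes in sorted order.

A0 = {0}
A1: add {6} — 6 (Reacher) has 6→0.
A2: add {3} — 3 (Reacher) has 3→6.
A3 = A2; e.g. 1 (Blocker) can still go to 2. Fixed point.
Reacher's winning region = {0, 3, 6}.

0, 3, 6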